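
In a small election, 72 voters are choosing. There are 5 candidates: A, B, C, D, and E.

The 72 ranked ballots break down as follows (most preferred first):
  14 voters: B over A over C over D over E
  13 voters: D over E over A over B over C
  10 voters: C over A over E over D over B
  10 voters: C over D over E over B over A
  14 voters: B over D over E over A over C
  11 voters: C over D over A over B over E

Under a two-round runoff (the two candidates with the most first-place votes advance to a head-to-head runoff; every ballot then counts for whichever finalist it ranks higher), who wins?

B

Round 1 first-place votes: A 0, B 28, C 31, D 13, E 0. C and B advance.
Runoff: C is ranked above B on 31 ballots, B above C on 41.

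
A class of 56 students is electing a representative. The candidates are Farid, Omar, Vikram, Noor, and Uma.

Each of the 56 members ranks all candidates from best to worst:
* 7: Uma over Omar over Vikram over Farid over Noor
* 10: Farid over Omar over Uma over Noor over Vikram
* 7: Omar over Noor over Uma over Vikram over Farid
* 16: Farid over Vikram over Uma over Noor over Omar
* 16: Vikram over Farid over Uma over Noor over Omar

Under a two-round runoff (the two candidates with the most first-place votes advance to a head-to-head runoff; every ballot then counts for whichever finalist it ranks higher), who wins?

Round 1 first-place votes: Farid 26, Omar 7, Vikram 16, Noor 0, Uma 7. Farid and Vikram advance.
Runoff: Farid is ranked above Vikram on 26 ballots, Vikram above Farid on 30.

Vikram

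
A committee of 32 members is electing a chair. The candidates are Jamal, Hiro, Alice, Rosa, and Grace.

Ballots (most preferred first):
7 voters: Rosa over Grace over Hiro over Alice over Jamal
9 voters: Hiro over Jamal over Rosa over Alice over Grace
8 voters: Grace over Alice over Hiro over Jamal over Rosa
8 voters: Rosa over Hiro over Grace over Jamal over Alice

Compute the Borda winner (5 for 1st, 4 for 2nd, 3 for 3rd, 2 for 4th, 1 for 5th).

Jamal: 7×1 + 9×4 + 8×2 + 8×2 = 75
Hiro: 7×3 + 9×5 + 8×3 + 8×4 = 122
Alice: 7×2 + 9×2 + 8×4 + 8×1 = 72
Rosa: 7×5 + 9×3 + 8×1 + 8×5 = 110
Grace: 7×4 + 9×1 + 8×5 + 8×3 = 101

Hiro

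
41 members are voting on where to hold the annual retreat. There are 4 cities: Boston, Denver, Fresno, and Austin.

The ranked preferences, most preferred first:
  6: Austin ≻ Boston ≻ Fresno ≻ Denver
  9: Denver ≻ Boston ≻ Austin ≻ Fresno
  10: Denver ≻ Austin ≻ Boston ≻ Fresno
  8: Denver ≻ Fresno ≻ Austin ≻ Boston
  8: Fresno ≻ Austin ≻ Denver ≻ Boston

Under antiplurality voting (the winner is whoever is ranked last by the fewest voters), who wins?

Last-place votes: Boston 16, Denver 6, Fresno 19, Austin 0.

Austin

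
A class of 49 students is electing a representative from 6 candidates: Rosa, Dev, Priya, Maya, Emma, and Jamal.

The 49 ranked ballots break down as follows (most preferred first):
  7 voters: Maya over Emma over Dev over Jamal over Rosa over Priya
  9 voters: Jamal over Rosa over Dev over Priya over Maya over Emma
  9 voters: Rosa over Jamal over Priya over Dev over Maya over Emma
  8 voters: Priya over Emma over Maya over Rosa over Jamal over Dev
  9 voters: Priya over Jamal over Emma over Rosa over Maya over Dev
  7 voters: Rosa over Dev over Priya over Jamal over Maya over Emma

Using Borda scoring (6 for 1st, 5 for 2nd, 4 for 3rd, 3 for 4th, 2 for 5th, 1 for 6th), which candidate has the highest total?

Rosa

Rosa: 7×2 + 9×5 + 9×6 + 8×3 + 9×3 + 7×6 = 206
Dev: 7×4 + 9×4 + 9×3 + 8×1 + 9×1 + 7×5 = 143
Priya: 7×1 + 9×3 + 9×4 + 8×6 + 9×6 + 7×4 = 200
Maya: 7×6 + 9×2 + 9×2 + 8×4 + 9×2 + 7×2 = 142
Emma: 7×5 + 9×1 + 9×1 + 8×5 + 9×4 + 7×1 = 136
Jamal: 7×3 + 9×6 + 9×5 + 8×2 + 9×5 + 7×3 = 202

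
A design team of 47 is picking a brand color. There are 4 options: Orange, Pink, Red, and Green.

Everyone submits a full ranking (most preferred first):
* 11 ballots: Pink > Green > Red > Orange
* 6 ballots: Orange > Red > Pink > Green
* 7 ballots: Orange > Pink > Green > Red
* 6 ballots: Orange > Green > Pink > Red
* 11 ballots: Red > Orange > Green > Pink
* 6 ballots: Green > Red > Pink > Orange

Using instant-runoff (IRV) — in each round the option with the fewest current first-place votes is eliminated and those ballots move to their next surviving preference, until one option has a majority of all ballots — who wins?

Red

Round 1: Orange 19, Pink 11, Red 11, Green 6. Green eliminated.
Round 2: Orange 19, Pink 11, Red 17. Pink eliminated.
Round 3: Orange 19, Red 28. Red has a majority (≥24).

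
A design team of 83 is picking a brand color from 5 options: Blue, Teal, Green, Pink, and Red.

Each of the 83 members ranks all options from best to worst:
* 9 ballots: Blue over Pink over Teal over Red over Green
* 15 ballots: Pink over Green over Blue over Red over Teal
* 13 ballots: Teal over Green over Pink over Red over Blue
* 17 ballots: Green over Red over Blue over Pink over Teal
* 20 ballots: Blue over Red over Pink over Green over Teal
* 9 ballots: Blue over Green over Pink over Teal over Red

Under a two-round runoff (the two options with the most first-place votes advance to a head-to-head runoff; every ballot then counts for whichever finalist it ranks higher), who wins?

Round 1 first-place votes: Blue 38, Teal 13, Green 17, Pink 15, Red 0. Blue and Green advance.
Runoff: Blue is ranked above Green on 38 ballots, Green above Blue on 45.

Green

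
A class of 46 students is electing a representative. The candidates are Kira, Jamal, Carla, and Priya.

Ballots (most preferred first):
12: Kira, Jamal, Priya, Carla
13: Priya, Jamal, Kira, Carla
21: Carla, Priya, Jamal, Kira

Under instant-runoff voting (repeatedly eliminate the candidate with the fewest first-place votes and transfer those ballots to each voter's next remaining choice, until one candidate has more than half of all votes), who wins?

Round 1: Kira 12, Jamal 0, Carla 21, Priya 13. Jamal eliminated.
Round 2: Kira 12, Carla 21, Priya 13. Kira eliminated.
Round 3: Carla 21, Priya 25. Priya has a majority (≥24).

Priya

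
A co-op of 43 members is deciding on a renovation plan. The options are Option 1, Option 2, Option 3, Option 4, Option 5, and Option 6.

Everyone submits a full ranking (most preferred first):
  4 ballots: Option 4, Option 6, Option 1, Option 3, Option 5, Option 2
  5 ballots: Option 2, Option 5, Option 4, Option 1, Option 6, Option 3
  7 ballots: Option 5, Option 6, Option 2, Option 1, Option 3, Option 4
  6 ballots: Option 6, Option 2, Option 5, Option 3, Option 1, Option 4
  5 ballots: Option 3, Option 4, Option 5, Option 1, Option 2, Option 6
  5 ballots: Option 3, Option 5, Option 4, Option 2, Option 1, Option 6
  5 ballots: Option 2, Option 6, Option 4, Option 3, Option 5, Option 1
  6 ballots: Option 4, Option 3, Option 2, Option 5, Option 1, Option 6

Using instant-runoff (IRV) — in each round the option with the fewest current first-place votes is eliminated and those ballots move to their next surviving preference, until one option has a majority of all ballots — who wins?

Option 2

Round 1: Option 1 0, Option 2 10, Option 3 10, Option 4 10, Option 5 7, Option 6 6. Option 1 eliminated.
Round 2: Option 2 10, Option 3 10, Option 4 10, Option 5 7, Option 6 6. Option 6 eliminated.
Round 3: Option 2 16, Option 3 10, Option 4 10, Option 5 7. Option 5 eliminated.
Round 4: Option 2 23, Option 3 10, Option 4 10. Option 2 has a majority (≥22).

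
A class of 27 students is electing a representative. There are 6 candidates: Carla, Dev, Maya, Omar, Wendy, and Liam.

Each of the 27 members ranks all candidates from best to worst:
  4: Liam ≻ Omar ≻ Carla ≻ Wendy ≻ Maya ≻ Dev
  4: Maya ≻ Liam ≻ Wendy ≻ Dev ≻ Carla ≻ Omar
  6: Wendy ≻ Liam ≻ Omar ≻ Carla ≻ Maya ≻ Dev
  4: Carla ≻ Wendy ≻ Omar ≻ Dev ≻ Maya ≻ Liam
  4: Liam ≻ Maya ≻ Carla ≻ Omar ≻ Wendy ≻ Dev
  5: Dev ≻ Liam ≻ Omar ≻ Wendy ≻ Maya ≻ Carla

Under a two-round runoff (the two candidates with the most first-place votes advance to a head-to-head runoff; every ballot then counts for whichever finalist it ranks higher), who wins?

Liam

Round 1 first-place votes: Carla 4, Dev 5, Maya 4, Omar 0, Wendy 6, Liam 8. Liam and Wendy advance.
Runoff: Liam is ranked above Wendy on 17 ballots, Wendy above Liam on 10.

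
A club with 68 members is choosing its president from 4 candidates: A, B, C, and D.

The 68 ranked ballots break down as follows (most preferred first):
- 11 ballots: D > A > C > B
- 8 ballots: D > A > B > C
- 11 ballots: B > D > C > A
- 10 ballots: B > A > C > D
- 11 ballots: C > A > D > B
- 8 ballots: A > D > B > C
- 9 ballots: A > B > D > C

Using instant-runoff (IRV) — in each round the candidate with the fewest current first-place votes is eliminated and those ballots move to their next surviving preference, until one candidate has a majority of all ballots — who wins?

A

Round 1: A 17, B 21, C 11, D 19. C eliminated.
Round 2: A 28, B 21, D 19. D eliminated.
Round 3: A 47, B 21. A has a majority (≥35).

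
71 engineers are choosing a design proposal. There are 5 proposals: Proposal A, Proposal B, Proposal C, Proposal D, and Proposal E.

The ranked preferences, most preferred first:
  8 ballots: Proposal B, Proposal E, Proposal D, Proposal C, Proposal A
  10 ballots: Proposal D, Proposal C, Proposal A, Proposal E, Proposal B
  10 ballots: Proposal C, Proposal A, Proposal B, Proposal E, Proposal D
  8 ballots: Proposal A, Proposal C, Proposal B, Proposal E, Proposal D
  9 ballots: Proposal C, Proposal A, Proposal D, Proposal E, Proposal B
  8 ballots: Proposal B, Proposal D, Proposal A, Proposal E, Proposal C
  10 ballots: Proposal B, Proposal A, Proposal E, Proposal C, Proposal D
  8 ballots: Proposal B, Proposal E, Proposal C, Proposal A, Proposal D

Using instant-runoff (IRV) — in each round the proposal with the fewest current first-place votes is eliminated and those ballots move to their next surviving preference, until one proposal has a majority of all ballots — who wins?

Proposal C

Round 1: Proposal A 8, Proposal B 34, Proposal C 19, Proposal D 10, Proposal E 0. Proposal E eliminated.
Round 2: Proposal A 8, Proposal B 34, Proposal C 19, Proposal D 10. Proposal A eliminated.
Round 3: Proposal B 34, Proposal C 27, Proposal D 10. Proposal D eliminated.
Round 4: Proposal B 34, Proposal C 37. Proposal C has a majority (≥36).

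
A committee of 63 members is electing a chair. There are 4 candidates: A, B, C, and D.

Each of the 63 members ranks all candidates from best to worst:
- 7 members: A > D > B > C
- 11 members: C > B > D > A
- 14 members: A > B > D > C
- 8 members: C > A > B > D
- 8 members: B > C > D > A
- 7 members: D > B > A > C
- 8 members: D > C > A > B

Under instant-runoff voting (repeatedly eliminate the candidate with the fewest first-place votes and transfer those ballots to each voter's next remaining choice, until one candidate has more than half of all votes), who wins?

C

Round 1: A 21, B 8, C 19, D 15. B eliminated.
Round 2: A 21, C 27, D 15. D eliminated.
Round 3: A 28, C 35. C has a majority (≥32).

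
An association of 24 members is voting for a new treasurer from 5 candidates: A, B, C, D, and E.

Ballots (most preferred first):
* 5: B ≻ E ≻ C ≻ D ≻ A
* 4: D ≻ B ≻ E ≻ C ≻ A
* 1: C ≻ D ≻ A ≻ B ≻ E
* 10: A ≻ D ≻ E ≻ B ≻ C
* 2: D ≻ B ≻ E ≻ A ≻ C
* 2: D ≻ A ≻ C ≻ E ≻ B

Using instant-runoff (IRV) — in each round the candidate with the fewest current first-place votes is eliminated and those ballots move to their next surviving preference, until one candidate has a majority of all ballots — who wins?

D

Round 1: A 10, B 5, C 1, D 8, E 0. E eliminated.
Round 2: A 10, B 5, C 1, D 8. C eliminated.
Round 3: A 10, B 5, D 9. B eliminated.
Round 4: A 10, D 14. D has a majority (≥13).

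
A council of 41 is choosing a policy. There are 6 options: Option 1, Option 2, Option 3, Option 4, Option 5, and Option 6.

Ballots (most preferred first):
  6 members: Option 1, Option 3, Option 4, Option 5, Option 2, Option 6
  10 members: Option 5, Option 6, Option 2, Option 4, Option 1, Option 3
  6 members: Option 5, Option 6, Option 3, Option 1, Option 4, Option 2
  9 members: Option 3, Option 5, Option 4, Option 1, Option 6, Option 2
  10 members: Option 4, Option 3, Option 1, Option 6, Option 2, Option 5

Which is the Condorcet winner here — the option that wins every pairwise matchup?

Option 3 vs Option 1: 25–16
Option 3 vs Option 2: 31–10
Option 3 vs Option 4: 21–20
Option 3 vs Option 5: 25–16
Option 3 vs Option 6: 25–16
Option 3 beats every other option.

Option 3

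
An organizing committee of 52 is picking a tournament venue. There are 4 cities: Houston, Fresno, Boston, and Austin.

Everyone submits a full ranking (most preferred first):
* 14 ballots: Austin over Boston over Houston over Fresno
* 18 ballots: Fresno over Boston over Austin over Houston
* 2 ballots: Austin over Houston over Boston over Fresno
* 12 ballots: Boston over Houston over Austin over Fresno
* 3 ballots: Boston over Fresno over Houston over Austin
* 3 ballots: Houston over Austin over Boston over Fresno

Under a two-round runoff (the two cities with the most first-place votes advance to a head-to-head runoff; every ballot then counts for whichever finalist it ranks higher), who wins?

Austin

Round 1 first-place votes: Houston 3, Fresno 18, Boston 15, Austin 16. Fresno and Austin advance.
Runoff: Fresno is ranked above Austin on 21 ballots, Austin above Fresno on 31.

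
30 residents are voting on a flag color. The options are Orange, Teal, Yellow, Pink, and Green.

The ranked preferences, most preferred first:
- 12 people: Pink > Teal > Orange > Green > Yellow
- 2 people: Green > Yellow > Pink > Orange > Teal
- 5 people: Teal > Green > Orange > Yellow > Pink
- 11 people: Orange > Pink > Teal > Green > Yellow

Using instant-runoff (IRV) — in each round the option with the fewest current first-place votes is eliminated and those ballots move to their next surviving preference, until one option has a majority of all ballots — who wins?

Orange

Round 1: Orange 11, Teal 5, Yellow 0, Pink 12, Green 2. Yellow eliminated.
Round 2: Orange 11, Teal 5, Pink 12, Green 2. Green eliminated.
Round 3: Orange 11, Teal 5, Pink 14. Teal eliminated.
Round 4: Orange 16, Pink 14. Orange has a majority (≥16).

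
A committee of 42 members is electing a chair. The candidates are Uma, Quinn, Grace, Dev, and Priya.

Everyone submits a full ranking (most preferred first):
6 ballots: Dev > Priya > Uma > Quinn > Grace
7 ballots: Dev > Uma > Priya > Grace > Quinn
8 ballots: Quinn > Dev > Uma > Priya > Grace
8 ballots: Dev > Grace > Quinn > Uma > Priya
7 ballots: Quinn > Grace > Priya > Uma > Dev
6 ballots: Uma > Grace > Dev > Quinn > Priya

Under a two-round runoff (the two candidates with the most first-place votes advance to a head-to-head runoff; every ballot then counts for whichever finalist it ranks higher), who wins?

Round 1 first-place votes: Uma 6, Quinn 15, Grace 0, Dev 21, Priya 0. Dev and Quinn advance.
Runoff: Dev is ranked above Quinn on 27 ballots, Quinn above Dev on 15.

Dev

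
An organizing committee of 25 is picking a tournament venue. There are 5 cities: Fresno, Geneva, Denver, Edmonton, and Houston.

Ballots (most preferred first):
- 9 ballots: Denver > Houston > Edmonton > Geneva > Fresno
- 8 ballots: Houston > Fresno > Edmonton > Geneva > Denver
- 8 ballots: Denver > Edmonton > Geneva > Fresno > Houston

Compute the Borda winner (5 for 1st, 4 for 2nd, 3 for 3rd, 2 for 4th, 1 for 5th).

Denver

Fresno: 9×1 + 8×4 + 8×2 = 57
Geneva: 9×2 + 8×2 + 8×3 = 58
Denver: 9×5 + 8×1 + 8×5 = 93
Edmonton: 9×3 + 8×3 + 8×4 = 83
Houston: 9×4 + 8×5 + 8×1 = 84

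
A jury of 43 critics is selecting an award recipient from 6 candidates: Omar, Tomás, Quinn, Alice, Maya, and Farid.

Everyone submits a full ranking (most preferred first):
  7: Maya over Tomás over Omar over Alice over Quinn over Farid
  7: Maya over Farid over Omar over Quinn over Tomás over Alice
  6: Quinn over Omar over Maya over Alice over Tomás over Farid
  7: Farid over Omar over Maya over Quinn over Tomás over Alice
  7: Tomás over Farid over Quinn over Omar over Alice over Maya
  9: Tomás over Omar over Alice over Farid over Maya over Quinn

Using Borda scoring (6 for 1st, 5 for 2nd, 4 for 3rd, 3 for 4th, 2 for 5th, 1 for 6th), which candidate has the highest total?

Omar: 7×4 + 7×4 + 6×5 + 7×5 + 7×3 + 9×5 = 187
Tomás: 7×5 + 7×2 + 6×2 + 7×2 + 7×6 + 9×6 = 171
Quinn: 7×2 + 7×3 + 6×6 + 7×3 + 7×4 + 9×1 = 129
Alice: 7×3 + 7×1 + 6×3 + 7×1 + 7×2 + 9×4 = 103
Maya: 7×6 + 7×6 + 6×4 + 7×4 + 7×1 + 9×2 = 161
Farid: 7×1 + 7×5 + 6×1 + 7×6 + 7×5 + 9×3 = 152

Omar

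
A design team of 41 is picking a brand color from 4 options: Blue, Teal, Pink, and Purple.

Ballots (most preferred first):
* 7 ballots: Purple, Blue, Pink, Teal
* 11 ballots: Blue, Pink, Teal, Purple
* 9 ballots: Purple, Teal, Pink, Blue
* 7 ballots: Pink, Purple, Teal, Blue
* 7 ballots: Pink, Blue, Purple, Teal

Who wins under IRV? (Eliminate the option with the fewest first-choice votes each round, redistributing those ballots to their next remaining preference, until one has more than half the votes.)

Pink

Round 1: Blue 11, Teal 0, Pink 14, Purple 16. Teal eliminated.
Round 2: Blue 11, Pink 14, Purple 16. Blue eliminated.
Round 3: Pink 25, Purple 16. Pink has a majority (≥21).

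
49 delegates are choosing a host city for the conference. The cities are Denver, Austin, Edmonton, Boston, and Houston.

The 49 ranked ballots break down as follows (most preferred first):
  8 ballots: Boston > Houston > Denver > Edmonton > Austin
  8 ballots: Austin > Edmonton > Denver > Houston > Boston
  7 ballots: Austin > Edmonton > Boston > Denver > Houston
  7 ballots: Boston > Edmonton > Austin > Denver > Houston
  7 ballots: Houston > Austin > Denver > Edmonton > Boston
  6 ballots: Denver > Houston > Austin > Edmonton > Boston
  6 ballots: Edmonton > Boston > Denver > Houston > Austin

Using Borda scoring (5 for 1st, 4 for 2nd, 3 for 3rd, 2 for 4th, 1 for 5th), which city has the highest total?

Edmonton

Denver: 8×3 + 8×3 + 7×2 + 7×2 + 7×3 + 6×5 + 6×3 = 145
Austin: 8×1 + 8×5 + 7×5 + 7×3 + 7×4 + 6×3 + 6×1 = 156
Edmonton: 8×2 + 8×4 + 7×4 + 7×4 + 7×2 + 6×2 + 6×5 = 160
Boston: 8×5 + 8×1 + 7×3 + 7×5 + 7×1 + 6×1 + 6×4 = 141
Houston: 8×4 + 8×2 + 7×1 + 7×1 + 7×5 + 6×4 + 6×2 = 133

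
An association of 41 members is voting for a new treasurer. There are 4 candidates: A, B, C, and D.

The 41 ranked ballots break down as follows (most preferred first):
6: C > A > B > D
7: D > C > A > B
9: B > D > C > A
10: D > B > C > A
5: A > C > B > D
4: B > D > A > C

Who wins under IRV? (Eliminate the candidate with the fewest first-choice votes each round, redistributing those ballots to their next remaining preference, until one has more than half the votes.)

Round 1: A 5, B 13, C 6, D 17. A eliminated.
Round 2: B 13, C 11, D 17. C eliminated.
Round 3: B 24, D 17. B has a majority (≥21).

B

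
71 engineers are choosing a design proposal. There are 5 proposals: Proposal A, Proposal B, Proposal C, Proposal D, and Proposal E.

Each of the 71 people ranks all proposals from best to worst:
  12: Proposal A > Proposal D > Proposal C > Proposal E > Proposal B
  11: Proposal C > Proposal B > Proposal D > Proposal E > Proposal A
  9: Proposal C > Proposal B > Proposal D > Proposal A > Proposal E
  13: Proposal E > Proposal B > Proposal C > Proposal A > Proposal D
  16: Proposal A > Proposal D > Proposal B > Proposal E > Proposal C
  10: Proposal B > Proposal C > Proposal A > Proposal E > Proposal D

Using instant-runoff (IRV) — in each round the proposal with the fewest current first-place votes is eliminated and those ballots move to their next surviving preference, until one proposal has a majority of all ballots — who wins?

Proposal C

Round 1: Proposal A 28, Proposal B 10, Proposal C 20, Proposal D 0, Proposal E 13. Proposal D eliminated.
Round 2: Proposal A 28, Proposal B 10, Proposal C 20, Proposal E 13. Proposal B eliminated.
Round 3: Proposal A 28, Proposal C 30, Proposal E 13. Proposal E eliminated.
Round 4: Proposal A 28, Proposal C 43. Proposal C has a majority (≥36).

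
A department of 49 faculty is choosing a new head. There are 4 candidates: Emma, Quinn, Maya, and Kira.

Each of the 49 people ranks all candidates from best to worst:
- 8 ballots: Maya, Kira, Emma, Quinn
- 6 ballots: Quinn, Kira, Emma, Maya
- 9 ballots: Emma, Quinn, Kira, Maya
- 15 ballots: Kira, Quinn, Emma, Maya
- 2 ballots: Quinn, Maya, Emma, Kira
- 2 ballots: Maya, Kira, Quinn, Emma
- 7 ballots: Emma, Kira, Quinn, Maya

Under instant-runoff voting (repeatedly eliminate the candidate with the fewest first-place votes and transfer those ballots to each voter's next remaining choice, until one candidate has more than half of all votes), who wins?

Round 1: Emma 16, Quinn 8, Maya 10, Kira 15. Quinn eliminated.
Round 2: Emma 16, Maya 12, Kira 21. Maya eliminated.
Round 3: Emma 18, Kira 31. Kira has a majority (≥25).

Kira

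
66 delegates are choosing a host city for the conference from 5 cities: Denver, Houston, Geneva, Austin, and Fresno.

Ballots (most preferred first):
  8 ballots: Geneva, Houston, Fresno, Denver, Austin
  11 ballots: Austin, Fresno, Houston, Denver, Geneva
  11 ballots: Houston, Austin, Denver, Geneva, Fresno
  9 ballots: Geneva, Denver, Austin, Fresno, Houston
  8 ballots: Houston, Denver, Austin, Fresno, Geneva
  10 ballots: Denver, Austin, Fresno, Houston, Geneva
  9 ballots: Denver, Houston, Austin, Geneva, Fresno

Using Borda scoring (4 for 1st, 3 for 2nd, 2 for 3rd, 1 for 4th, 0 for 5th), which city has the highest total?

Denver: 8×1 + 11×1 + 11×2 + 9×3 + 8×3 + 10×4 + 9×4 = 168
Houston: 8×3 + 11×2 + 11×4 + 9×0 + 8×4 + 10×1 + 9×3 = 159
Geneva: 8×4 + 11×0 + 11×1 + 9×4 + 8×0 + 10×0 + 9×1 = 88
Austin: 8×0 + 11×4 + 11×3 + 9×2 + 8×2 + 10×3 + 9×2 = 159
Fresno: 8×2 + 11×3 + 11×0 + 9×1 + 8×1 + 10×2 + 9×0 = 86

Denver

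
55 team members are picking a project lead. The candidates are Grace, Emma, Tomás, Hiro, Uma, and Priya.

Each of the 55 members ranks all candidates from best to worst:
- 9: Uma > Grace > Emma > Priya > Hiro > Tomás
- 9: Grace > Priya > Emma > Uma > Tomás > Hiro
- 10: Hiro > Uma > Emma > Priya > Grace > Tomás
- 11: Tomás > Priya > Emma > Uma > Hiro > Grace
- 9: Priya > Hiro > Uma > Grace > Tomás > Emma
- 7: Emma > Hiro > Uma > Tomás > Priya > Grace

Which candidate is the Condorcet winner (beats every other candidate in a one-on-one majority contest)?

Priya vs Grace: 37–18
Priya vs Emma: 29–26
Priya vs Tomás: 37–18
Priya vs Hiro: 38–17
Priya vs Uma: 29–26
Priya beats every other candidate.

Priya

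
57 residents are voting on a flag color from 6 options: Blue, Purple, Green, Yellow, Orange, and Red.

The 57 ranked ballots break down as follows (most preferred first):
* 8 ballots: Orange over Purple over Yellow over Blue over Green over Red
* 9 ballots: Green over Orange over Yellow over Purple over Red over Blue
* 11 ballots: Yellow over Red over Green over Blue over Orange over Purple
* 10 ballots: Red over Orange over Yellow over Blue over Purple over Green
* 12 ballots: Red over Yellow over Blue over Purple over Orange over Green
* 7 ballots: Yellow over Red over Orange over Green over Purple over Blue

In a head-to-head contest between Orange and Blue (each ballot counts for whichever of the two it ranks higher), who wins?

Orange is ranked above Blue on 34 ballots; Blue above Orange on 23.

Orange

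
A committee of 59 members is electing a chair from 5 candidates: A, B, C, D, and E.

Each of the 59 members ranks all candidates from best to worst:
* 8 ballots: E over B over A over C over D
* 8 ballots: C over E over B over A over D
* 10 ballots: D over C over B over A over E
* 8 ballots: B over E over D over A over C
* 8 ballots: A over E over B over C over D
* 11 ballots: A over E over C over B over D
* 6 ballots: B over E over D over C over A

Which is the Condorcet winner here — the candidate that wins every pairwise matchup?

E

E vs A: 30–29
E vs B: 35–24
E vs C: 41–18
E vs D: 49–10
E beats every other candidate.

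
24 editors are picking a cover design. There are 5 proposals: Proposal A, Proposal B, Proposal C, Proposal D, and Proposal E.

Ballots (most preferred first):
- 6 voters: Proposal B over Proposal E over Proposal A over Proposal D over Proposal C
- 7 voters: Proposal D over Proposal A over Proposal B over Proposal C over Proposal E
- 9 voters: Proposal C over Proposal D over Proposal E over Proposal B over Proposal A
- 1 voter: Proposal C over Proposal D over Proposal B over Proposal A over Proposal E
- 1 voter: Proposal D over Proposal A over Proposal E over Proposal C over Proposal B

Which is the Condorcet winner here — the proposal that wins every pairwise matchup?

Proposal D vs Proposal A: 18–6
Proposal D vs Proposal B: 18–6
Proposal D vs Proposal C: 14–10
Proposal D vs Proposal E: 18–6
Proposal D beats every other proposal.

Proposal D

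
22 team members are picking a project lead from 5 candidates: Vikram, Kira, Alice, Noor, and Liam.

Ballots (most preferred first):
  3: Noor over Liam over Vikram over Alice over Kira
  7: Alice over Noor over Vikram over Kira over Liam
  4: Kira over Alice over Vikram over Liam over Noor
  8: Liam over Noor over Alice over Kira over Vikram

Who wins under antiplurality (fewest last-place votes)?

Alice

Last-place votes: Vikram 8, Kira 3, Alice 0, Noor 4, Liam 7.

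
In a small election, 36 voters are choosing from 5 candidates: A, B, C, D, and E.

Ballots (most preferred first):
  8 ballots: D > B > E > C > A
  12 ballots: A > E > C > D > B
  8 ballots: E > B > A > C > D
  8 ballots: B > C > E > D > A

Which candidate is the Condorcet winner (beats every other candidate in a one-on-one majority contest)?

E vs A: 24–12
E vs B: 20–16
E vs C: 28–8
E vs D: 28–8
E beats every other candidate.

E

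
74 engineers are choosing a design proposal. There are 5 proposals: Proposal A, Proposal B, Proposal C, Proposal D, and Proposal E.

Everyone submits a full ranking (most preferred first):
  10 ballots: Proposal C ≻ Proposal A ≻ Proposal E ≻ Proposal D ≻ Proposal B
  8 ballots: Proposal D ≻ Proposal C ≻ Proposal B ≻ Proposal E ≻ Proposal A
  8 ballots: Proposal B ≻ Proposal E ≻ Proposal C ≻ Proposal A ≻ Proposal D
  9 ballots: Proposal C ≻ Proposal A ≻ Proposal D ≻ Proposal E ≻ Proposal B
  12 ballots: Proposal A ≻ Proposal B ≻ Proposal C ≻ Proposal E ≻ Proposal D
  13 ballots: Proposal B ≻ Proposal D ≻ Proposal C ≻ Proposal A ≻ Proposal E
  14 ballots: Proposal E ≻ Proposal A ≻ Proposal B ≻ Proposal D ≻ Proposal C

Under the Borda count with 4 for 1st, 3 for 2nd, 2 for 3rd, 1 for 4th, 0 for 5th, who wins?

Proposal A

Proposal A: 10×3 + 8×0 + 8×1 + 9×3 + 12×4 + 13×1 + 14×3 = 168
Proposal B: 10×0 + 8×2 + 8×4 + 9×0 + 12×3 + 13×4 + 14×2 = 164
Proposal C: 10×4 + 8×3 + 8×2 + 9×4 + 12×2 + 13×2 + 14×0 = 166
Proposal D: 10×1 + 8×4 + 8×0 + 9×2 + 12×0 + 13×3 + 14×1 = 113
Proposal E: 10×2 + 8×1 + 8×3 + 9×1 + 12×1 + 13×0 + 14×4 = 129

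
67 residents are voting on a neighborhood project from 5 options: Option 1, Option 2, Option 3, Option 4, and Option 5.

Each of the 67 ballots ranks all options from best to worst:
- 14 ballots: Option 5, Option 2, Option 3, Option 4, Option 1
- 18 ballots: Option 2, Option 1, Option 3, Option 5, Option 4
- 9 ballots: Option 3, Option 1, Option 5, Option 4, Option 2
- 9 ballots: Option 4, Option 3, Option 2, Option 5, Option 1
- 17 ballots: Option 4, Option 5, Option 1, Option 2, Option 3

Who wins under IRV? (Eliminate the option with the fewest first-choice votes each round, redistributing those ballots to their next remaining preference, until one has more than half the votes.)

Option 5

Round 1: Option 1 0, Option 2 18, Option 3 9, Option 4 26, Option 5 14. Option 1 eliminated.
Round 2: Option 2 18, Option 3 9, Option 4 26, Option 5 14. Option 3 eliminated.
Round 3: Option 2 18, Option 4 26, Option 5 23. Option 2 eliminated.
Round 4: Option 4 26, Option 5 41. Option 5 has a majority (≥34).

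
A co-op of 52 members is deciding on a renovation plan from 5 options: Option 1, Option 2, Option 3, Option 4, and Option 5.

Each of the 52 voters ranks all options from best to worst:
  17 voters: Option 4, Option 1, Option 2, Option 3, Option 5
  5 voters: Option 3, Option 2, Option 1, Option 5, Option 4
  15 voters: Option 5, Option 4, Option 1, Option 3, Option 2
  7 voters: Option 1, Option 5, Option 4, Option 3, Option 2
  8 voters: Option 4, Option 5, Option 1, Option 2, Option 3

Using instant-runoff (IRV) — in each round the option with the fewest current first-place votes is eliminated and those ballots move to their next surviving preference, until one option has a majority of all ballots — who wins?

Option 5

Round 1: Option 1 7, Option 2 0, Option 3 5, Option 4 25, Option 5 15. Option 2 eliminated.
Round 2: Option 1 7, Option 3 5, Option 4 25, Option 5 15. Option 3 eliminated.
Round 3: Option 1 12, Option 4 25, Option 5 15. Option 1 eliminated.
Round 4: Option 4 25, Option 5 27. Option 5 has a majority (≥27).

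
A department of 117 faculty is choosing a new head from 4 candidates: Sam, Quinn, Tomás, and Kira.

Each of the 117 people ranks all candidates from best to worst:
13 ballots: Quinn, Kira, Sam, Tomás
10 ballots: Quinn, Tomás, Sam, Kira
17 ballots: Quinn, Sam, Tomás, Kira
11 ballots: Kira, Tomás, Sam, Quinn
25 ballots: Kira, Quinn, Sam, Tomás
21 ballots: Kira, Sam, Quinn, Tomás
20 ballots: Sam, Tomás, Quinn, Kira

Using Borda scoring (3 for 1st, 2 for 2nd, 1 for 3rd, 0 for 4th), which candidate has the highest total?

Sam: 13×1 + 10×1 + 17×2 + 11×1 + 25×1 + 21×2 + 20×3 = 195
Quinn: 13×3 + 10×3 + 17×3 + 11×0 + 25×2 + 21×1 + 20×1 = 211
Tomás: 13×0 + 10×2 + 17×1 + 11×2 + 25×0 + 21×0 + 20×2 = 99
Kira: 13×2 + 10×0 + 17×0 + 11×3 + 25×3 + 21×3 + 20×0 = 197

Quinn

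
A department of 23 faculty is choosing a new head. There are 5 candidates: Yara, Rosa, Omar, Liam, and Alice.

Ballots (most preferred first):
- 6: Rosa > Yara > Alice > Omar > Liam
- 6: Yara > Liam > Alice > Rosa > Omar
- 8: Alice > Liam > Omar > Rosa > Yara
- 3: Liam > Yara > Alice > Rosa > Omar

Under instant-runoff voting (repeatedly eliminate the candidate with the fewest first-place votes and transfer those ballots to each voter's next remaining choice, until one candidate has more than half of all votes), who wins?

Yara

Round 1: Yara 6, Rosa 6, Omar 0, Liam 3, Alice 8. Omar eliminated.
Round 2: Yara 6, Rosa 6, Liam 3, Alice 8. Liam eliminated.
Round 3: Yara 9, Rosa 6, Alice 8. Rosa eliminated.
Round 4: Yara 15, Alice 8. Yara has a majority (≥12).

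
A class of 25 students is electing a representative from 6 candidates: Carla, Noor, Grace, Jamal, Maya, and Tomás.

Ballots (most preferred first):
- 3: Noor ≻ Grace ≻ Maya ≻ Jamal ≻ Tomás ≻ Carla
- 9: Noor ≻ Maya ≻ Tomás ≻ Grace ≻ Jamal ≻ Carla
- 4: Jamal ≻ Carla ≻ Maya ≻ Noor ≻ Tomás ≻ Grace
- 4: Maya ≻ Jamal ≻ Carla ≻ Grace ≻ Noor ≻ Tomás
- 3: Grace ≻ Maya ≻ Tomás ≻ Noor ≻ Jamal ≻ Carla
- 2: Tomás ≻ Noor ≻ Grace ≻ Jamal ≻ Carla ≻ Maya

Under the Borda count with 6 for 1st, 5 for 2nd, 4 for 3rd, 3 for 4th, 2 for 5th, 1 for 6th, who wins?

Maya

Carla: 3×1 + 9×1 + 4×5 + 4×4 + 3×1 + 2×2 = 55
Noor: 3×6 + 9×6 + 4×3 + 4×2 + 3×3 + 2×5 = 111
Grace: 3×5 + 9×3 + 4×1 + 4×3 + 3×6 + 2×4 = 84
Jamal: 3×3 + 9×2 + 4×6 + 4×5 + 3×2 + 2×3 = 83
Maya: 3×4 + 9×5 + 4×4 + 4×6 + 3×5 + 2×1 = 114
Tomás: 3×2 + 9×4 + 4×2 + 4×1 + 3×4 + 2×6 = 78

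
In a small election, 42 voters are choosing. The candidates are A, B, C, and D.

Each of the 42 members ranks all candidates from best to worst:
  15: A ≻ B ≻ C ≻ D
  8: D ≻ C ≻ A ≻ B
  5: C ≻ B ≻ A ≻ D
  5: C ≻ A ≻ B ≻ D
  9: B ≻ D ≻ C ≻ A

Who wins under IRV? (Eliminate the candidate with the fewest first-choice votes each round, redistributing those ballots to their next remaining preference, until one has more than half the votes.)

C

Round 1: A 15, B 9, C 10, D 8. D eliminated.
Round 2: A 15, B 9, C 18. B eliminated.
Round 3: A 15, C 27. C has a majority (≥22).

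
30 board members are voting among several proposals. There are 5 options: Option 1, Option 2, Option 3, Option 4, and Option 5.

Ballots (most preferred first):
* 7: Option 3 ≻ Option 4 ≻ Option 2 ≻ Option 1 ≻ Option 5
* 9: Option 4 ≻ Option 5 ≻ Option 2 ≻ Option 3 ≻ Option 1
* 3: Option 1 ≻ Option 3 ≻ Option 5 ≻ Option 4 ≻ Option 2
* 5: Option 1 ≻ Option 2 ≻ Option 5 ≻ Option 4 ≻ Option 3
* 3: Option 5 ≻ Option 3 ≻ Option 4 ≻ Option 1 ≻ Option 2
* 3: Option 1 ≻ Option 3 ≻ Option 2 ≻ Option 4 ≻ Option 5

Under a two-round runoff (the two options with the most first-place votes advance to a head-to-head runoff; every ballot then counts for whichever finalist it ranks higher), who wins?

Option 4

Round 1 first-place votes: Option 1 11, Option 2 0, Option 3 7, Option 4 9, Option 5 3. Option 1 and Option 4 advance.
Runoff: Option 1 is ranked above Option 4 on 11 ballots, Option 4 above Option 1 on 19.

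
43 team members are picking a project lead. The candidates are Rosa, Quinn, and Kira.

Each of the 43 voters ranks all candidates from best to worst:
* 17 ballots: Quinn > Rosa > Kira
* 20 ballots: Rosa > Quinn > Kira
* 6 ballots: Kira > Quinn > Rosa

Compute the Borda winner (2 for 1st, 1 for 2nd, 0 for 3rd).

Quinn

Rosa: 17×1 + 20×2 + 6×0 = 57
Quinn: 17×2 + 20×1 + 6×1 = 60
Kira: 17×0 + 20×0 + 6×2 = 12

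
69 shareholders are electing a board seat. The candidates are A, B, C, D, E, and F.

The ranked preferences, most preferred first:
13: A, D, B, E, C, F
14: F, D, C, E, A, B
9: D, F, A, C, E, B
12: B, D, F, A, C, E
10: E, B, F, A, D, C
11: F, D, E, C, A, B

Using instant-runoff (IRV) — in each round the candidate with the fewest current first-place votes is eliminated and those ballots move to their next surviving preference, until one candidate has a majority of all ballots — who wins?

B

Round 1: A 13, B 12, C 0, D 9, E 10, F 25. C eliminated.
Round 2: A 13, B 12, D 9, E 10, F 25. D eliminated.
Round 3: A 13, B 12, E 10, F 34. E eliminated.
Round 4: A 13, B 22, F 34. A eliminated.
Round 5: B 35, F 34. B has a majority (≥35).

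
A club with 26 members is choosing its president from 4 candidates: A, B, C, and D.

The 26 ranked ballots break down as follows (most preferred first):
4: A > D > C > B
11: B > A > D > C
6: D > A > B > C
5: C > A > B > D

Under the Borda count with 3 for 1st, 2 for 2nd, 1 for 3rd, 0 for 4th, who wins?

A: 4×3 + 11×2 + 6×2 + 5×2 = 56
B: 4×0 + 11×3 + 6×1 + 5×1 = 44
C: 4×1 + 11×0 + 6×0 + 5×3 = 19
D: 4×2 + 11×1 + 6×3 + 5×0 = 37

A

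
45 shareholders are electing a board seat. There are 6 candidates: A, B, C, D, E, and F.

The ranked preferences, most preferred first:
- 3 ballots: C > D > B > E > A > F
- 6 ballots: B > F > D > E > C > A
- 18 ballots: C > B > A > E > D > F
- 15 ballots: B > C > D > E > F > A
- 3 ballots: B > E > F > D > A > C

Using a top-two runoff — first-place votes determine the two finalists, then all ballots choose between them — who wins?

B

Round 1 first-place votes: A 0, B 24, C 21, D 0, E 0, F 0. B and C advance.
Runoff: B is ranked above C on 24 ballots, C above B on 21.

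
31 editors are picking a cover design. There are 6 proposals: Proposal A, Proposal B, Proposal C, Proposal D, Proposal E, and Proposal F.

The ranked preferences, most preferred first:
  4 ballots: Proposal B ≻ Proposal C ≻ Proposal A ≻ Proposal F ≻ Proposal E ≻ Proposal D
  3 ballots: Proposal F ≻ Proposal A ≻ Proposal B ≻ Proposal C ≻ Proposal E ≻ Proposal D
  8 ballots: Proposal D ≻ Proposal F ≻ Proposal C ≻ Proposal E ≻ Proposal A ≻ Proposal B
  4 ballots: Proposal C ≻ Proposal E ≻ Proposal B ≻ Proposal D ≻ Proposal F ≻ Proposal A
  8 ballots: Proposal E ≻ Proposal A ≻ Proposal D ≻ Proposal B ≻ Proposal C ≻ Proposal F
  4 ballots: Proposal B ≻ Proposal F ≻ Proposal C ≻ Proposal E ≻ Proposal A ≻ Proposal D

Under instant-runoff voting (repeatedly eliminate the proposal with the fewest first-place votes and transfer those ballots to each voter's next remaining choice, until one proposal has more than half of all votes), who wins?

Proposal E

Round 1: Proposal A 0, Proposal B 8, Proposal C 4, Proposal D 8, Proposal E 8, Proposal F 3. Proposal A eliminated.
Round 2: Proposal B 8, Proposal C 4, Proposal D 8, Proposal E 8, Proposal F 3. Proposal F eliminated.
Round 3: Proposal B 11, Proposal C 4, Proposal D 8, Proposal E 8. Proposal C eliminated.
Round 4: Proposal B 11, Proposal D 8, Proposal E 12. Proposal D eliminated.
Round 5: Proposal B 11, Proposal E 20. Proposal E has a majority (≥16).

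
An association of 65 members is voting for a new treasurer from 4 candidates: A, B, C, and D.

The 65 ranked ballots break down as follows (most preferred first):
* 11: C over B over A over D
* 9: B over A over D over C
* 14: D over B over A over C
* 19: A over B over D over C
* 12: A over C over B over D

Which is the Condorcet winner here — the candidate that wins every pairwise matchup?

B

B vs A: 34–31
B vs C: 42–23
B vs D: 51–14
B beats every other candidate.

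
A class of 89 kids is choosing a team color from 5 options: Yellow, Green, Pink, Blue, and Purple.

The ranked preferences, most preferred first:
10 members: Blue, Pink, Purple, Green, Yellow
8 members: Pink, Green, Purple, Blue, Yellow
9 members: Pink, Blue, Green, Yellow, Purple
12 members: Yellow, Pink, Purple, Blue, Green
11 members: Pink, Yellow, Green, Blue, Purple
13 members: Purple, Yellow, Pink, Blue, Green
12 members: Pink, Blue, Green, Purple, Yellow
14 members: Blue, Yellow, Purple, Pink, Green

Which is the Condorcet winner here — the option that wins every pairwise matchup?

Pink

Pink vs Yellow: 50–39
Pink vs Green: 89–0
Pink vs Blue: 65–24
Pink vs Purple: 62–27
Pink beats every other option.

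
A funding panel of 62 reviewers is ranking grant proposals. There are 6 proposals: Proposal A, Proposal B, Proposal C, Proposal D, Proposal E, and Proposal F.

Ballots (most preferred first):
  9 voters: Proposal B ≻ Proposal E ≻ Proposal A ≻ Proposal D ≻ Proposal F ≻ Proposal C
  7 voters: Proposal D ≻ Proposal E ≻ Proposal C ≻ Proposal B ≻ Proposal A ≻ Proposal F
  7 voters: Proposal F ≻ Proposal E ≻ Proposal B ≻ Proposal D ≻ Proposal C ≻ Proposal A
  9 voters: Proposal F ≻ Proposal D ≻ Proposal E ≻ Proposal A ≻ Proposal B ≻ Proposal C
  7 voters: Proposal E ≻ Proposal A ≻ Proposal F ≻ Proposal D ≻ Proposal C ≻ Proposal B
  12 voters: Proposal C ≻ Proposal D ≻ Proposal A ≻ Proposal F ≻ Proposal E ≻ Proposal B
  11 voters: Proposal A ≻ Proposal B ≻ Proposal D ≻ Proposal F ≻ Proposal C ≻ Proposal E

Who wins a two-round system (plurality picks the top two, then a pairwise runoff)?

Round 1 first-place votes: Proposal A 11, Proposal B 9, Proposal C 12, Proposal D 7, Proposal E 7, Proposal F 16. Proposal F and Proposal C advance.
Runoff: Proposal F is ranked above Proposal C on 43 ballots, Proposal C above Proposal F on 19.

Proposal F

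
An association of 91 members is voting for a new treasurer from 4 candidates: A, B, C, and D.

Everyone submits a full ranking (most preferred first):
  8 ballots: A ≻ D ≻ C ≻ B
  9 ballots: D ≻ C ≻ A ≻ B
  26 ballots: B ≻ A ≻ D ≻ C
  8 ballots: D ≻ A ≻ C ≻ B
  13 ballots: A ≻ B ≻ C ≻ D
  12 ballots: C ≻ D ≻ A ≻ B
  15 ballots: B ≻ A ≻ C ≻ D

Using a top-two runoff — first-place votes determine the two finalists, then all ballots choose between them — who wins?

A

Round 1 first-place votes: A 21, B 41, C 12, D 17. B and A advance.
Runoff: B is ranked above A on 41 ballots, A above B on 50.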